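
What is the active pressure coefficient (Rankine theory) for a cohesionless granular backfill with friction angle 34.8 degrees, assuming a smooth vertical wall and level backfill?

K_a = (1 − sin φ)/(1 + sin φ) = (1 − sin 34.8°)/(1 + sin 34.8°) = 0.2733.

0.273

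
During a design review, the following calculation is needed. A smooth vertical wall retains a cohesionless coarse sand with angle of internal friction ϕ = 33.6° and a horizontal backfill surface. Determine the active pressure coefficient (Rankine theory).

K_a = tan²(45° − φ/2) = tan²(28.20°) = 0.2875.

0.288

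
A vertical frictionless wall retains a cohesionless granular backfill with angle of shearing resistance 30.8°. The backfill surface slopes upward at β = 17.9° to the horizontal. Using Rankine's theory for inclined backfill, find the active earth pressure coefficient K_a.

0.379

K_a = cos β · (cos β − √(cos²β − cos²φ)) / (cos β + √(cos²β − cos²φ)).
cos β = 0.9516, cos φ = 0.8590, √(cos²β − cos²φ) = 0.4095.
K_a = 0.9516 × (0.9516 − 0.4095)/(0.9516 + 0.4095) = 0.3790.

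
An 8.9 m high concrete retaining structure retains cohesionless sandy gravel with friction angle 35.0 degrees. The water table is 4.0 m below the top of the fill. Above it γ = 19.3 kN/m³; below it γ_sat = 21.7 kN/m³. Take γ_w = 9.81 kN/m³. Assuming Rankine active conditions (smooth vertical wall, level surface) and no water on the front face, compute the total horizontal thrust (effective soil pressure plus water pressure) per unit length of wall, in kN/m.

K_a = tan²(45° − φ/2) = 0.2710.
γ' = 21.7 − 9.81 = 11.89 kN/m³. Depth below WT = 4.9 m.
σ'_h at WT = K_a γ d_w = 20.92 kPa; at base = 20.92 + K_a γ' × 4.9 = 36.71 kPa.
P₁ (0–4.0 m) = ½×20.92×4.0 = 41.84. P₂ (4.0–8.9 m) = ½(20.92+36.71)×4.9 = 141.2.
P_w = ½ γ_w h₂² = 0.5×9.81×4.9² = 117.8. Total = 41.84+141.2+117.8 = 300.8 kN/m.

301 kN/m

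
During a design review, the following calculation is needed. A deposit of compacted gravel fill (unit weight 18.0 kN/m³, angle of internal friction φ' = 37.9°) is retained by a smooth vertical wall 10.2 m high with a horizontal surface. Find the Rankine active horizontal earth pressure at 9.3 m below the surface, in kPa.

K_a = (1 − sin φ)/(1 + sin φ) = 0.2389.
σ_h = K_a γ z = 0.2389 × 18.0 × 9.3 = 40.00 kPa.

40.0 kPa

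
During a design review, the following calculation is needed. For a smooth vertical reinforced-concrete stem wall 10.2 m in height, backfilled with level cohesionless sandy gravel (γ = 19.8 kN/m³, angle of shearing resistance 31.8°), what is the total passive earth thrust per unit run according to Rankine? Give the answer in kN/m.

3320 kN/m

K_p = tan²(45° + φ/2) = 3.228.
P_p = ½ K_p γ H² = 0.5 × 3.228 × 19.8 × 10.2² = 3325 kN/m.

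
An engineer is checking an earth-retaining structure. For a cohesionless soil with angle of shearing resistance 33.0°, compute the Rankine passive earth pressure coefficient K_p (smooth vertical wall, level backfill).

3.39

K_p = (1 + sin φ)/(1 − sin φ) = tan²(45° + 33.0°/2) = 3.392.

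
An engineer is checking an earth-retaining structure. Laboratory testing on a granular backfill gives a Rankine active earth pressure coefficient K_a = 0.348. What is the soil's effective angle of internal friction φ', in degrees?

28.9°

K_a = tan²(45° − φ/2) ⇒ 45° − φ/2 = arctan(√0.348) = 30.54°.
φ = 2(45° − 30.54°) = 28.93°.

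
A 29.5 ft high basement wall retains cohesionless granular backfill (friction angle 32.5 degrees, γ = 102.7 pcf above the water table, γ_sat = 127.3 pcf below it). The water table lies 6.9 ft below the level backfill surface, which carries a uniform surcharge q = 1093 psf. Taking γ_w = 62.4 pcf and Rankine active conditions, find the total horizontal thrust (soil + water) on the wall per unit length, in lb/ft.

K_a = tan²(45° − φ/2) = 0.3010.
γ' = 127.3 − 62.4 = 64.90 pcf. h₂ = H − d_w = 22.6 ft.
σ'_h: at surface K_a·q = 329.0; at WT K_a(q+γd_w) = 542.3; at base K_a(q+γd_w+γ'h₂) = 983.7 psf.
P₁ = ½(329.0+542.3)×6.9 = 3006; P₂ = ½(542.3+983.7)×22.6 = 17240; P_w = ½γ_w h₂² = 15940.
Total = 3006+17240+15940 = 36190 lb/ft.

36200 lb/ft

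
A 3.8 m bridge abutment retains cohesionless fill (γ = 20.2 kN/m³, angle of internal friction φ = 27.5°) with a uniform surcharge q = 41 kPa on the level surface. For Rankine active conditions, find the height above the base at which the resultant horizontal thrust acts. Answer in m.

K_a = 0.3682.
Triangular part P₁ = ½K_aγH² = 53.70 at H/3 = 1.267 m; rectangular part P₂ = K_a q H = 57.37 at H/2 = 1.900 m.
ȳ = (P₁·1.267 + P₂·1.900)/(P₁+P₂) = 1.594 m.

1.59 m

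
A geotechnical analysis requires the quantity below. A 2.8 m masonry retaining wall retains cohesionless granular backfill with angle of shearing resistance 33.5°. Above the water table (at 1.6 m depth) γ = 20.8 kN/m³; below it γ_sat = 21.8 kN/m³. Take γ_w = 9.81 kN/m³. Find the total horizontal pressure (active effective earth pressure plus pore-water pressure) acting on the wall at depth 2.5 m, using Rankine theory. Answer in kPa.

21.6 kPa

K_a = (1 − sin φ)/(1 + sin φ) = 0.2887.
γ' = 21.8 − 9.81 = 11.99 kN/m³.
Effective vertical stress at 2.5 m: σ'_v = 20.8×1.6 + 11.99×0.900 = 44.07 kPa.
σ'_h = K_a σ'_v = 0.2887 × 44.07 = 12.72 kPa; u = γ_w × 0.900 = 8.829 kPa.
Total σ_h = 12.72 + 8.829 = 21.55 kPa.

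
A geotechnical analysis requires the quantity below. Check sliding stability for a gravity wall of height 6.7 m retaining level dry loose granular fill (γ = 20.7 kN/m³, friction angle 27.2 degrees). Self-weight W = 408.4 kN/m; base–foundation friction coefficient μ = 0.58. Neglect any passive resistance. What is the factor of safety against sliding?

1.37

K_a = tan²(45° − 27.2°/2) = 0.3726.
P_a = ½K_aγH² = 0.5×0.3726×20.7×6.7² = 173.1 kN/m, acting at H/3 = 2.233 m above the base.
FS_sliding = μW / P_a = 0.58×408.4 / 173.1 = 1.368.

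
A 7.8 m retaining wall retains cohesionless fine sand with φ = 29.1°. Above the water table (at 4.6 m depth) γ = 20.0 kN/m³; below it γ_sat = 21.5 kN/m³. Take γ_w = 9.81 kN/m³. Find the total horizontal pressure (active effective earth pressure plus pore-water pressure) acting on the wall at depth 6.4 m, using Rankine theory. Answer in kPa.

K_a = (1 − sin φ)/(1 + sin φ) = 0.3456.
γ' = 21.5 − 9.81 = 11.69 kN/m³.
Effective vertical stress at 6.4 m: σ'_v = 20.0×4.6 + 11.69×1.80 = 113.0 kPa.
σ'_h = K_a σ'_v = 0.3456 × 113.0 = 39.07 kPa; u = γ_w × 1.80 = 17.66 kPa.
Total σ_h = 39.07 + 17.66 = 56.72 kPa.

56.7 kPa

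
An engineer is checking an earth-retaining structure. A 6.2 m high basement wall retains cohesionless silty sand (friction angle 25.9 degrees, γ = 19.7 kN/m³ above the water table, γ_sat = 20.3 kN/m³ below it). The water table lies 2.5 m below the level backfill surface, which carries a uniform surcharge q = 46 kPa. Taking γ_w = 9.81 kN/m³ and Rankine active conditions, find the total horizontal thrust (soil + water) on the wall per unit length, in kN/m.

303 kN/m

K_a = tan²(45° − φ/2) = 0.3920.
γ' = 20.3 − 9.81 = 10.49 kN/m³. h₂ = H − d_w = 3.7 m.
σ'_h: at surface K_a·q = 18.03; at WT K_a(q+γd_w) = 37.34; at base K_a(q+γd_w+γ'h₂) = 52.55 kPa.
P₁ = ½(18.03+37.34)×2.5 = 69.21; P₂ = ½(37.34+52.55)×3.7 = 166.3; P_w = ½γ_w h₂² = 67.15.
Total = 69.21+166.3+67.15 = 302.6 kN/m.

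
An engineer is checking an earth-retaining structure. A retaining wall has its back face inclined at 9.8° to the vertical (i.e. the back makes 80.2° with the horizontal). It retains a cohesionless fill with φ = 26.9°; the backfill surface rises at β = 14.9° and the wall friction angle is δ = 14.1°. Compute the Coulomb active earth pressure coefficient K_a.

K_a = sin²(α+φ) / [sin²α · sin(α−δ) · (1 + √{sin(φ+δ)sin(φ−β) / (sin(α−δ)sin(α+β))})²].
With α = 80.2°, φ = 26.9°, δ = 14.1°, β = 14.9°: K_a = 0.5349.

0.535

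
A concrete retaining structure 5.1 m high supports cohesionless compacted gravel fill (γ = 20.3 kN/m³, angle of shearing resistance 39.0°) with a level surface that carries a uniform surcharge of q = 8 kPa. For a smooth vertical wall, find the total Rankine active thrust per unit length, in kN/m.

K_a = tan²(45° − φ/2) = 0.2275.
Soil triangle: ½ K_a γ H² = 0.5×0.2275×20.3×5.1² = 60.06 kN/m.
Surcharge rectangle: K_a q H = 0.2275×8×5.1 = 9.282 kN/m.
Total = 60.06 + 9.282 = 69.34 kN/m.

69.3 kN/m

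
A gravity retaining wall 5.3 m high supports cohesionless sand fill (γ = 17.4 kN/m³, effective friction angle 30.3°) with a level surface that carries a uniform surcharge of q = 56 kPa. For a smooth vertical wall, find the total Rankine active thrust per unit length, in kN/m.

178 kN/m

K_a = tan²(45° − φ/2) = 0.3293.
Soil triangle: ½ K_a γ H² = 0.5×0.3293×17.4×5.3² = 80.48 kN/m.
Surcharge rectangle: K_a q H = 0.3293×56×5.3 = 97.74 kN/m.
Total = 80.48 + 97.74 = 178.2 kN/m.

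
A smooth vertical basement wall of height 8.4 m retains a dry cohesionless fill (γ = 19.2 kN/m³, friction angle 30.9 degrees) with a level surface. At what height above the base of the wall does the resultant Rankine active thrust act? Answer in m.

2.80 m

K_a = 0.3214.
The pressure distribution is triangular, so the resultant acts at H/3 above the base = 8.4/3 = 2.800 m.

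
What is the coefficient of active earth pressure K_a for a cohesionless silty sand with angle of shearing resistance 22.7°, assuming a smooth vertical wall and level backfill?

K_a = (1 − sin φ)/(1 + sin φ) = (1 − sin 22.7°)/(1 + sin 22.7°) = 0.4431.

0.443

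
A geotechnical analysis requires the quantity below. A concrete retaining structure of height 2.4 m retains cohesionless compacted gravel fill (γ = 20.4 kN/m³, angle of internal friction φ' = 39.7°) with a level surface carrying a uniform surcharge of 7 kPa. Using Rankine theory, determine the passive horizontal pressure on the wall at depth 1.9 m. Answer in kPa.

208 kPa

K_p = (1 + sin φ)/(1 − sin φ) = 4.537.
σ_v = γz + q = 20.4 × 1.9 + 7 = 45.76 kPa.
σ_h = K_p σ_v = 4.537 × 45.76 = 207.6 kPa.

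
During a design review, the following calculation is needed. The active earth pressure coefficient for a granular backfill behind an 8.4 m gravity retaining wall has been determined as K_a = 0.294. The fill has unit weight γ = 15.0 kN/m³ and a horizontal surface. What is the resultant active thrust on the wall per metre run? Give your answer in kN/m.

P = ½ K_a γ H² = 0.5 × 0.294 × 15.0 × 8.4² = 155.6 kN/m.

156 kN/m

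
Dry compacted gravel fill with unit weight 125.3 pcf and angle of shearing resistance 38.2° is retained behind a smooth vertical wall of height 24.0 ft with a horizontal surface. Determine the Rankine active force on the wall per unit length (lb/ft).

8510 lb/ft

K_a = tan²(45° − φ/2) = 0.2358.
P_a = ½ K_a γ H² = 0.5 × 0.2358 × 125.3 × 24.0² = 8509 lb/ft.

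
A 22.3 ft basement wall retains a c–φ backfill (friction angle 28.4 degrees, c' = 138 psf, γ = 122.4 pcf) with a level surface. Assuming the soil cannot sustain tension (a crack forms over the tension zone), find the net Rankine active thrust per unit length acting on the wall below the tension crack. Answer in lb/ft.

K_a = 0.3554; √K_a = 0.5961.
Tension-crack depth z_c = 2c/(γ√K_a) = 2×138/(122.4×0.5961) = 3.783 ft.
σ_a at base = K_a γ H − 2c√K_a = 0.3554×122.4×22.3 − 2×138×0.5961 = 805.4 psf.
P_a = ½ × 805.4 × (H − z_c) = 0.5×805.4×18.52 = 7457 lb/ft.

7460 lb/ft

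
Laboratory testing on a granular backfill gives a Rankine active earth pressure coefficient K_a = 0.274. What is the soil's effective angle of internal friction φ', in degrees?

K_a = tan²(45° − φ/2) ⇒ 45° − φ/2 = arctan(√0.274) = 27.63°.
φ = 2(45° − 27.63°) = 34.74°.

34.7°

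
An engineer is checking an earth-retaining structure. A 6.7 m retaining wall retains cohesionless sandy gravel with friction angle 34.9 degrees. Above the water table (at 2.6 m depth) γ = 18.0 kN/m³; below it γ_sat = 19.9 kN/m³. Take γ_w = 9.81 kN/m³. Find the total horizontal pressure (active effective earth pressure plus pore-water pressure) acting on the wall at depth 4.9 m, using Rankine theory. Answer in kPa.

41.6 kPa

K_a = (1 − sin φ)/(1 + sin φ) = 0.2721.
γ' = 19.9 − 9.81 = 10.09 kN/m³.
Effective vertical stress at 4.9 m: σ'_v = 18.0×2.6 + 10.09×2.30 = 70.01 kPa.
σ'_h = K_a σ'_v = 0.2721 × 70.01 = 19.05 kPa; u = γ_w × 2.30 = 22.56 kPa.
Total σ_h = 19.05 + 22.56 = 41.62 kPa.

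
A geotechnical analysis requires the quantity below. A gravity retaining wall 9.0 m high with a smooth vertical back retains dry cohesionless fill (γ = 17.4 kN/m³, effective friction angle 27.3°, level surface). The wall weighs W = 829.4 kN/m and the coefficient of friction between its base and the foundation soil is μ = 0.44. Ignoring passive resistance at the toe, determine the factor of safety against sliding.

K_a = tan²(45° − 27.3°/2) = 0.3711.
P_a = ½K_aγH² = 0.5×0.3711×17.4×9.0² = 261.5 kN/m, acting at H/3 = 3.000 m above the base.
FS_sliding = μW / P_a = 0.44×829.4 / 261.5 = 1.395.

1.40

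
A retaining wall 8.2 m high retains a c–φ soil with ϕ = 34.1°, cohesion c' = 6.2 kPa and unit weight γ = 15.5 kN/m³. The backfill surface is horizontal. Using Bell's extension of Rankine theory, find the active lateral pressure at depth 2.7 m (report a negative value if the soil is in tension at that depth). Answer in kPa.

5.20 kPa

K_a = (1 − sin φ)/(1 + sin φ) = 0.2815.
σ_a = K_a γ z − 2c√K_a = 0.2815×15.5×2.7 − 2×6.2×0.5306 = 5.203 kPa.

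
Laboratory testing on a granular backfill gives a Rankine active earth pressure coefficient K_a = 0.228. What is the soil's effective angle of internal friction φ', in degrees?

K_a = tan²(45° − φ/2) ⇒ 45° − φ/2 = arctan(√0.228) = 25.52°.
φ = 2(45° − 25.52°) = 38.95°.

39.0°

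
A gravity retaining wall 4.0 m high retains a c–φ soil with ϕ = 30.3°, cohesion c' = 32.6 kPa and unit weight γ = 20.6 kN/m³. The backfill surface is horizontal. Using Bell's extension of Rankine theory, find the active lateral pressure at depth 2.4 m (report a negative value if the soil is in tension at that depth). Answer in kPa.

K_a = (1 − sin φ)/(1 + sin φ) = 0.3293.
σ_a = K_a γ z − 2c√K_a = 0.3293×20.6×2.4 − 2×32.6×0.5739 = -21.13 kPa.

-21.1 kPa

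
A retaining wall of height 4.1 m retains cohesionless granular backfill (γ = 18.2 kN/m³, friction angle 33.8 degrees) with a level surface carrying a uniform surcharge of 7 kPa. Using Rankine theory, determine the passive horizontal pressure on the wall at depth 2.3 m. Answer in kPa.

K_p = (1 + sin φ)/(1 − sin φ) = 3.508.
σ_v = γz + q = 18.2 × 2.3 + 7 = 48.86 kPa.
σ_h = K_p σ_v = 3.508 × 48.86 = 171.4 kPa.

171 kPa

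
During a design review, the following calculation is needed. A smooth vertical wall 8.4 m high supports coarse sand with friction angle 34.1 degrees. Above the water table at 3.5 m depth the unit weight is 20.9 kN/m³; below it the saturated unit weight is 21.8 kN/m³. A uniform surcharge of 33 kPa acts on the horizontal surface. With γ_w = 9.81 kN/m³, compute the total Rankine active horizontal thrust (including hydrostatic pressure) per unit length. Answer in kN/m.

373 kN/m

K_a = tan²(45° − φ/2) = 0.2815.
γ' = 21.8 − 9.81 = 11.99 kN/m³. h₂ = H − d_w = 4.9 m.
σ'_h: at surface K_a·q = 9.290; at WT K_a(q+γd_w) = 29.88; at base K_a(q+γd_w+γ'h₂) = 46.42 kPa.
P₁ = ½(9.290+29.88)×3.5 = 68.56; P₂ = ½(29.88+46.42)×4.9 = 187.0; P_w = ½γ_w h₂² = 117.8.
Total = 68.56+187.0+117.8 = 373.3 kN/m.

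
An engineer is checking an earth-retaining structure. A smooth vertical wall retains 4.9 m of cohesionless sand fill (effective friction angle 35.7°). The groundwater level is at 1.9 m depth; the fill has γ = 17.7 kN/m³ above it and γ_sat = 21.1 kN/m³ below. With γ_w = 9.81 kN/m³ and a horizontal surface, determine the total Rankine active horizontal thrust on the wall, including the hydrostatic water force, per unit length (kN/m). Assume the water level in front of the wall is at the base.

92.4 kN/m

K_a = tan²(45° − φ/2) = 0.2630.
γ' = 21.1 − 9.81 = 11.29 kN/m³. Depth below WT = 3.0 m.
σ'_h at WT = K_a γ d_w = 8.844 kPa; at base = 8.844 + K_a γ' × 3.0 = 17.75 kPa.
P₁ (0–1.9 m) = ½×8.844×1.9 = 8.402. P₂ (1.9–4.9 m) = ½(8.844+17.75)×3.0 = 39.89.
P_w = ½ γ_w h₂² = 0.5×9.81×3.0² = 44.14. Total = 8.402+39.89+44.14 = 92.44 kN/m.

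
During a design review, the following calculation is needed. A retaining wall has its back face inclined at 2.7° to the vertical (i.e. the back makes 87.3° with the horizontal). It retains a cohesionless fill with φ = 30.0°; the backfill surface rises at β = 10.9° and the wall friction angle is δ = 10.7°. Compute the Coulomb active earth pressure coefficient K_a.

K_a = sin²(α+φ) / [sin²α · sin(α−δ) · (1 + √{sin(φ+δ)sin(φ−β) / (sin(α−δ)sin(α+β))})²].
With α = 87.3°, φ = 30.0°, δ = 10.7°, β = 10.9°: K_a = 0.3761.

0.376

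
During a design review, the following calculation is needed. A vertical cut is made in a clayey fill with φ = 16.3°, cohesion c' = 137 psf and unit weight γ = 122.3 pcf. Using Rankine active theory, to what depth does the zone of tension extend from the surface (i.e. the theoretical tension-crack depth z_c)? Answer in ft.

2.99 ft

K_a = tan²(45° − 16.3°/2) = 0.5617; √K_a = 0.7495.
The active pressure is zero where K_a γ z = 2c√K_a, so z_c = 2c/(γ√K_a) = 2×137/(122.3×0.7495) = 2.989 ft.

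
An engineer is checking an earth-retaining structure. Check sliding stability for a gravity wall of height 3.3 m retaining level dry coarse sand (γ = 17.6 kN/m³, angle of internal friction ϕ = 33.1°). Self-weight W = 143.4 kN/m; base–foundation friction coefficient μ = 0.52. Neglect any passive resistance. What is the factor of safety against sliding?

K_a = tan²(45° − 33.1°/2) = 0.2936.
P_a = ½K_aγH² = 0.5×0.2936×17.6×3.3² = 28.13 kN/m, acting at H/3 = 1.100 m above the base.
FS_sliding = μW / P_a = 0.52×143.4 / 28.13 = 2.650.

2.65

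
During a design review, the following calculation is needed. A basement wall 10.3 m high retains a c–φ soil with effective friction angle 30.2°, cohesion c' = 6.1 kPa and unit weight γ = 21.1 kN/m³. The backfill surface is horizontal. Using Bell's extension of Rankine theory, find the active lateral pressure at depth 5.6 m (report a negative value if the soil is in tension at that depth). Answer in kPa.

32.1 kPa

K_a = (1 − sin φ)/(1 + sin φ) = 0.3307.
σ_a = K_a γ z − 2c√K_a = 0.3307×21.1×5.6 − 2×6.1×0.5750 = 32.05 kPa.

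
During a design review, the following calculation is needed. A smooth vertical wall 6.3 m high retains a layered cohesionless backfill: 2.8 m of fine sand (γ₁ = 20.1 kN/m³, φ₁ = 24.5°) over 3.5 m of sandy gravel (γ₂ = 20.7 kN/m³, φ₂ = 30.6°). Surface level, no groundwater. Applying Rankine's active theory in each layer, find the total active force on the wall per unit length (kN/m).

138 kN/m

K_a1 = tan²(45°−24.5°/2) = 0.4137; K_a2 = tan²(45°−30.6°/2) = 0.3253.
Layer 1: σ at base = K_a1 γ₁ h₁ = 23.28 kPa; P₁ = ½×23.28×2.8 = 32.60.
Layer 2: σ_v at top = γ₁h₁ = 56.28; σ_h top = K_a2×56.28 = 18.31; σ_h base = K_a2×(56.28+20.7×3.5) = 41.88.
P₂ = ½(18.31+41.88)×3.5 = 105.3. Total P_a = 32.60+105.3 = 137.9 kN/m.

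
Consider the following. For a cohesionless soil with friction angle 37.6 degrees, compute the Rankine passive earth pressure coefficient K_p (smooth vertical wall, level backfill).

4.13

K_p = (1 + sin φ)/(1 − sin φ) = tan²(45° + 37.6°/2) = 4.130.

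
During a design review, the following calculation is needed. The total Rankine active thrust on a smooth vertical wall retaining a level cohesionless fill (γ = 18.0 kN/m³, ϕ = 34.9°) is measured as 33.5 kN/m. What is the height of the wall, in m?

3.70 m

K_a = 0.2721. P_a = ½ K_a γ H² ⇒ H = √(2P_a/(K_a γ)).
H = √(2×33.5/(0.2721×18.0)) = 3.698 m.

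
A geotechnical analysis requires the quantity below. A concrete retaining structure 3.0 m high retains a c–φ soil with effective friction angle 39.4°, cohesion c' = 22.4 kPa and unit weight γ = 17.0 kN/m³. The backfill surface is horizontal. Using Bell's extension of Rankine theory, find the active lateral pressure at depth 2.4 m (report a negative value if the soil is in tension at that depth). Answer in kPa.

-12.1 kPa

K_a = (1 − sin φ)/(1 + sin φ) = 0.2234.
σ_a = K_a γ z − 2c√K_a = 0.2234×17.0×2.4 − 2×22.4×0.4727 = -12.06 kPa.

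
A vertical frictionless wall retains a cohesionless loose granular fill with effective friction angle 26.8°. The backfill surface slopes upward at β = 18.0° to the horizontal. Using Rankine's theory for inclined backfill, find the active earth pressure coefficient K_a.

0.463

K_a = cos β · (cos β − √(cos²β − cos²φ)) / (cos β + √(cos²β − cos²φ)).
cos β = 0.9511, cos φ = 0.8926, √(cos²β − cos²φ) = 0.3283.
K_a = 0.9511 × (0.9511 − 0.3283)/(0.9511 + 0.3283) = 0.4629.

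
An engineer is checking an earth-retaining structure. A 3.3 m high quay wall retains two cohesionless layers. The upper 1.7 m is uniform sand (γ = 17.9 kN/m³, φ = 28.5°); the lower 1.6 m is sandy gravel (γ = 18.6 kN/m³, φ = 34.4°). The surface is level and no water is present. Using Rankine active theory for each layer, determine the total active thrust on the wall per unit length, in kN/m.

29.3 kN/m

K_a1 = tan²(45°−28.5°/2) = 0.3540; K_a2 = tan²(45°−34.4°/2) = 0.2780.
Layer 1: σ at base = K_a1 γ₁ h₁ = 10.77 kPa; P₁ = ½×10.77×1.7 = 9.155.
Layer 2: σ_v at top = γ₁h₁ = 30.43; σ_h top = K_a2×30.43 = 8.459; σ_h base = K_a2×(30.43+18.6×1.6) = 16.73.
P₂ = ½(8.459+16.73)×1.6 = 20.15. Total P_a = 9.155+20.15 = 29.31 kN/m.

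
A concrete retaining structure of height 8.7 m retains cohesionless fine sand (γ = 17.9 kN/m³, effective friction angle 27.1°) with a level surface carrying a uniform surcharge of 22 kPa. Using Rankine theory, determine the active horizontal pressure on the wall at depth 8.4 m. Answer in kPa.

64.5 kPa

K_a = (1 − sin φ)/(1 + sin φ) = 0.3741.
σ_v = γz + q = 17.9 × 8.4 + 22 = 172.4 kPa.
σ_h = K_a σ_v = 0.3741 × 172.4 = 64.47 kPa.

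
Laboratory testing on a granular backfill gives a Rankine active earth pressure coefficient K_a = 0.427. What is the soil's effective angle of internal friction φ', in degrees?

23.7°

K_a = tan²(45° − φ/2) ⇒ 45° − φ/2 = arctan(√0.427) = 33.16°.
φ = 2(45° − 33.16°) = 23.67°.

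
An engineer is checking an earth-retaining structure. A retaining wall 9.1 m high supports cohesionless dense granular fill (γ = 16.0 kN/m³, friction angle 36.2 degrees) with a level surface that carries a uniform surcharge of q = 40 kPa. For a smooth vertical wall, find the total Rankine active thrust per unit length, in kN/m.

264 kN/m

K_a = tan²(45° − φ/2) = 0.2574.
Soil triangle: ½ K_a γ H² = 0.5×0.2574×16.0×9.1² = 170.5 kN/m.
Surcharge rectangle: K_a q H = 0.2574×40×9.1 = 93.69 kN/m.
Total = 170.5 + 93.69 = 264.2 kN/m.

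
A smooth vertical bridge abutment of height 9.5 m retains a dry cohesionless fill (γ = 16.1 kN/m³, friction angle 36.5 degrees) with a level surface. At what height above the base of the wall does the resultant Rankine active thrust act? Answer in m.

3.17 m

K_a = 0.2541.
The pressure distribution is triangular, so the resultant acts at H/3 above the base = 9.5/3 = 3.167 m.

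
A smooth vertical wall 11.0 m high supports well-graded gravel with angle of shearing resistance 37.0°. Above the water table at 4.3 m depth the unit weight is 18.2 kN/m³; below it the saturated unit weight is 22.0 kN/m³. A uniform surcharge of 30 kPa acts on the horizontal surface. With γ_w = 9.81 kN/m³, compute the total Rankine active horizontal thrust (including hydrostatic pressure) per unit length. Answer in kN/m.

K_a = tan²(45° − φ/2) = 0.2486.
γ' = 22.0 − 9.81 = 12.19 kN/m³. h₂ = H − d_w = 6.7 m.
σ'_h: at surface K_a·q = 7.458; at WT K_a(q+γd_w) = 26.91; at base K_a(q+γd_w+γ'h₂) = 47.21 kPa.
P₁ = ½(7.458+26.91)×4.3 = 73.89; P₂ = ½(26.91+47.21)×6.7 = 248.3; P_w = ½γ_w h₂² = 220.2.
Total = 73.89+248.3+220.2 = 542.4 kN/m.

542 kN/m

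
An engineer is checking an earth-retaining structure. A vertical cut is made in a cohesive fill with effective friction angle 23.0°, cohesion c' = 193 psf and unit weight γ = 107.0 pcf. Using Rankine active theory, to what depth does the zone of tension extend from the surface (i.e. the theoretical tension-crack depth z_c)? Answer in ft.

5.45 ft

K_a = tan²(45° − 23.0°/2) = 0.4381; √K_a = 0.6619.
The active pressure is zero where K_a γ z = 2c√K_a, so z_c = 2c/(γ√K_a) = 2×193/(107.0×0.6619) = 5.450 ft.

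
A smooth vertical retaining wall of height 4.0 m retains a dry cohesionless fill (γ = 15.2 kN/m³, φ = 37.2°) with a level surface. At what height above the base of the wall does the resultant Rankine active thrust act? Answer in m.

1.33 m

K_a = 0.2464.
The pressure distribution is triangular, so the resultant acts at H/3 above the base = 4.0/3 = 1.333 m.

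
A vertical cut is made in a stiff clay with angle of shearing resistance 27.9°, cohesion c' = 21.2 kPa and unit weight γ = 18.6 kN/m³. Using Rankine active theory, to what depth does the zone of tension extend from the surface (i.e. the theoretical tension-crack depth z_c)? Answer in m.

K_a = tan²(45° − 27.9°/2) = 0.3625; √K_a = 0.6020.
The active pressure is zero where K_a γ z = 2c√K_a, so z_c = 2c/(γ√K_a) = 2×21.2/(18.6×0.6020) = 3.786 m.

3.79 m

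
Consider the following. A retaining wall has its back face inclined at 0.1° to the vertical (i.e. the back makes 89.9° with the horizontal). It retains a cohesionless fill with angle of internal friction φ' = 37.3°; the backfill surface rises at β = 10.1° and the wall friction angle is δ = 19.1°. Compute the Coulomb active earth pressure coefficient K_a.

0.250

K_a = sin²(α+φ) / [sin²α · sin(α−δ) · (1 + √{sin(φ+δ)sin(φ−β) / (sin(α−δ)sin(α+β))})²].
With α = 89.9°, φ = 37.3°, δ = 19.1°, β = 10.1°: K_a = 0.2498.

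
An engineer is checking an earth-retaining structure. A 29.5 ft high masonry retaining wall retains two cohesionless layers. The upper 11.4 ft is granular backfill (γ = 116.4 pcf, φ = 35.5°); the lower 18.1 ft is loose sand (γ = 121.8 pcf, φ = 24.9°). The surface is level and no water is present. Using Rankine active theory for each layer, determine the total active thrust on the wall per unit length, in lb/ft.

19900 lb/ft

K_a1 = tan²(45°−35.5°/2) = 0.2653; K_a2 = tan²(45°−24.9°/2) = 0.4074.
Layer 1: σ at base = K_a1 γ₁ h₁ = 352.0 psf; P₁ = ½×352.0×11.4 = 2006.
Layer 2: σ_v at top = γ₁h₁ = 1327; σ_h top = K_a2×1327 = 540.6; σ_h base = K_a2×(1327+121.8×18.1) = 1439.
P₂ = ½(540.6+1439)×18.1 = 17910. Total P_a = 2006+17910 = 19920 lb/ft.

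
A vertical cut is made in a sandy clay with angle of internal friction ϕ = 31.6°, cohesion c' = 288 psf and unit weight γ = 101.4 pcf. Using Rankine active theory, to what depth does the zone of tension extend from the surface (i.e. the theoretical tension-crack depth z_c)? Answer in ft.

10.2 ft

K_a = tan²(45° − 31.6°/2) = 0.3123; √K_a = 0.5589.
The active pressure is zero where K_a γ z = 2c√K_a, so z_c = 2c/(γ√K_a) = 2×288/(101.4×0.5589) = 10.16 ft.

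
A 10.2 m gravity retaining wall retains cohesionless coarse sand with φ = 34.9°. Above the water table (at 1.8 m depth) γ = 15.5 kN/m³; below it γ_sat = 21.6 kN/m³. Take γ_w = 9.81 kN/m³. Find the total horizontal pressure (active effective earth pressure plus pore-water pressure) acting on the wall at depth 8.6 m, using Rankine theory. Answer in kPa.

96.1 kPa

K_a = (1 − sin φ)/(1 + sin φ) = 0.2721.
γ' = 21.6 − 9.81 = 11.79 kN/m³.
Effective vertical stress at 8.6 m: σ'_v = 15.5×1.8 + 11.79×6.80 = 108.1 kPa.
σ'_h = K_a σ'_v = 0.2721 × 108.1 = 29.41 kPa; u = γ_w × 6.80 = 66.71 kPa.
Total σ_h = 29.41 + 66.71 = 96.12 kPa.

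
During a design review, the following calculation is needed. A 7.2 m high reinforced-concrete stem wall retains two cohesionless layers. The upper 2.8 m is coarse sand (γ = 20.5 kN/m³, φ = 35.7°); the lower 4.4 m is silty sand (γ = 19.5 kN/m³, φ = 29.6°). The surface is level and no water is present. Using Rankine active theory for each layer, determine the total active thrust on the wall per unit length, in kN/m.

K_a1 = tan²(45°−35.7°/2) = 0.2630; K_a2 = tan²(45°−29.6°/2) = 0.3387.
Layer 1: σ at base = K_a1 γ₁ h₁ = 15.10 kPa; P₁ = ½×15.10×2.8 = 21.13.
Layer 2: σ_v at top = γ₁h₁ = 57.40; σ_h top = K_a2×57.40 = 19.44; σ_h base = K_a2×(57.40+19.5×4.4) = 48.51.
P₂ = ½(19.44+48.51)×4.4 = 149.5. Total P_a = 21.13+149.5 = 170.6 kN/m.

171 kN/m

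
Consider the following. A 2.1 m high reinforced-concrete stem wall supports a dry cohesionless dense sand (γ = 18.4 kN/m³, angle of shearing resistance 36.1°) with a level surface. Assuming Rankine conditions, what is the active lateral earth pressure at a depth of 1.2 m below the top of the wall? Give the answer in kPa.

5.71 kPa

K_a = (1 − sin φ)/(1 + sin φ) = 0.2585.
σ_h = K_a γ z = 0.2585 × 18.4 × 1.2 = 5.708 kPa.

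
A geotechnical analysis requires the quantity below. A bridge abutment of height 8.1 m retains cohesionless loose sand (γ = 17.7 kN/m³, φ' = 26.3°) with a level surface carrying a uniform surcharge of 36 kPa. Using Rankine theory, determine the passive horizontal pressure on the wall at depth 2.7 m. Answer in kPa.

K_p = (1 + sin φ)/(1 − sin φ) = 2.591.
σ_v = γz + q = 17.7 × 2.7 + 36 = 83.79 kPa.
σ_h = K_p σ_v = 2.591 × 83.79 = 217.1 kPa.

217 kPa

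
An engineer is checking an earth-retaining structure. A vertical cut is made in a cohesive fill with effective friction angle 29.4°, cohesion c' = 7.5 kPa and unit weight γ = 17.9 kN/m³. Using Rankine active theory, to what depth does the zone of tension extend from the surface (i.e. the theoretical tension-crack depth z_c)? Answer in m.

K_a = tan²(45° − 29.4°/2) = 0.3415; √K_a = 0.5844.
The active pressure is zero where K_a γ z = 2c√K_a, so z_c = 2c/(γ√K_a) = 2×7.5/(17.9×0.5844) = 1.434 m.

1.43 m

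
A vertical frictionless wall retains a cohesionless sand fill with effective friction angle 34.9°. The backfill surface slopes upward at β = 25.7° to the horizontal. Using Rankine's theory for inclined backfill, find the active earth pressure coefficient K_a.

K_a = cos β · (cos β − √(cos²β − cos²φ)) / (cos β + √(cos²β − cos²φ)).
cos β = 0.9011, cos φ = 0.8202, √(cos²β − cos²φ) = 0.3732.
K_a = 0.9011 × (0.9011 − 0.3732)/(0.9011 + 0.3732) = 0.3733.

0.373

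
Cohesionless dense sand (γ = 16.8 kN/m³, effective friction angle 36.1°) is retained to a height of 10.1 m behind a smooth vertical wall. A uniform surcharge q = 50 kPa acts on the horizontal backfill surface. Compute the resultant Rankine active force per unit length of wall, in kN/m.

352 kN/m

K_a = tan²(45° − φ/2) = 0.2585.
Soil triangle: ½ K_a γ H² = 0.5×0.2585×16.8×10.1² = 221.5 kN/m.
Surcharge rectangle: K_a q H = 0.2585×50×10.1 = 130.5 kN/m.
Total = 221.5 + 130.5 = 352.0 kN/m.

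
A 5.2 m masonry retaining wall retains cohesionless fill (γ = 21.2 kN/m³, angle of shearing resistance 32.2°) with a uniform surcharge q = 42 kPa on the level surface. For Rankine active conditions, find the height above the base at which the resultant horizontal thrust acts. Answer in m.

K_a = 0.3047.
Triangular part P₁ = ½K_aγH² = 87.34 at H/3 = 1.733 m; rectangular part P₂ = K_a q H = 66.55 at H/2 = 2.600 m.
ȳ = (P₁·1.733 + P₂·2.600)/(P₁+P₂) = 2.108 m.

2.11 m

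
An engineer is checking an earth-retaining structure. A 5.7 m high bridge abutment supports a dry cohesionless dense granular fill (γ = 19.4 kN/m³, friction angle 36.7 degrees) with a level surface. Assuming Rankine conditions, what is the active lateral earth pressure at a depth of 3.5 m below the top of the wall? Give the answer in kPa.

17.1 kPa

K_a = (1 − sin φ)/(1 + sin φ) = 0.2519.
σ_h = K_a γ z = 0.2519 × 19.4 × 3.5 = 17.10 kPa.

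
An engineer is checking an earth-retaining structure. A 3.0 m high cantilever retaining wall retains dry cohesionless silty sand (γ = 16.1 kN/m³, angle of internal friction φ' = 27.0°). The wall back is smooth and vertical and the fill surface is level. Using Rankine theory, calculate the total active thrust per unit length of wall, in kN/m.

27.2 kN/m

K_a = tan²(45° − φ/2) = 0.3755.
P_a = ½ K_a γ H² = 0.5 × 0.3755 × 16.1 × 3.0² = 27.21 kN/m.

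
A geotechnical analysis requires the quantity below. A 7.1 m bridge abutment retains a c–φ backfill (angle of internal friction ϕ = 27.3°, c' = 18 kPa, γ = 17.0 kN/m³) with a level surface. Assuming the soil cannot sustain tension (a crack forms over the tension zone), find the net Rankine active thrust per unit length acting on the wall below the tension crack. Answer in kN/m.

K_a = 0.3711; √K_a = 0.6092.
Tension-crack depth z_c = 2c/(γ√K_a) = 2×18/(17.0×0.6092) = 3.476 m.
σ_a at base = K_a γ H − 2c√K_a = 0.3711×17.0×7.1 − 2×18×0.6092 = 22.86 kPa.
P_a = ½ × 22.86 × (H − z_c) = 0.5×22.86×3.624 = 41.43 kN/m.

41.4 kN/m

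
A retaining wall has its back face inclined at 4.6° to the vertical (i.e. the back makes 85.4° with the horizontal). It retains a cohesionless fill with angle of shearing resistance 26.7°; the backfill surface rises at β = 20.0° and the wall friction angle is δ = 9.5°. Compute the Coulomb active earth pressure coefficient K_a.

K_a = sin²(α+φ) / [sin²α · sin(α−δ) · (1 + √{sin(φ+δ)sin(φ−β) / (sin(α−δ)sin(α+β))})²].
With α = 85.4°, φ = 26.7°, δ = 9.5°, β = 20.0°: K_a = 0.5511.

0.551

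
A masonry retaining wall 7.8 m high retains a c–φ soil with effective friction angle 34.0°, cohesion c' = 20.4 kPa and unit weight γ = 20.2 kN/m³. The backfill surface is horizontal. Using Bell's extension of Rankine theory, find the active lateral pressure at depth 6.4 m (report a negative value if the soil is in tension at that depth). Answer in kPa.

K_a = (1 − sin φ)/(1 + sin φ) = 0.2827.
σ_a = K_a γ z − 2c√K_a = 0.2827×20.2×6.4 − 2×20.4×0.5317 = 14.86 kPa.

14.9 kPa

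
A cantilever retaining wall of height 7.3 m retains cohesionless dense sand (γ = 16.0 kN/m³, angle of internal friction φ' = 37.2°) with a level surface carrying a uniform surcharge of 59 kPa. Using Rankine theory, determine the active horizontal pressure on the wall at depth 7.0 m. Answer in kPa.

K_a = (1 − sin φ)/(1 + sin φ) = 0.2464.
σ_v = γz + q = 16.0 × 7.0 + 59 = 171.0 kPa.
σ_h = K_a σ_v = 0.2464 × 171.0 = 42.14 kPa.

42.1 kPa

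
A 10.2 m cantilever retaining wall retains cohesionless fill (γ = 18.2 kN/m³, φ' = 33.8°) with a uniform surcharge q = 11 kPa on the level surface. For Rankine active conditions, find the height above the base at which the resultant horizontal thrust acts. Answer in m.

3.58 m

K_a = 0.2851.
Triangular part P₁ = ½K_aγH² = 269.9 at H/3 = 3.400 m; rectangular part P₂ = K_a q H = 31.99 at H/2 = 5.100 m.
ȳ = (P₁·3.400 + P₂·5.100)/(P₁+P₂) = 3.580 m.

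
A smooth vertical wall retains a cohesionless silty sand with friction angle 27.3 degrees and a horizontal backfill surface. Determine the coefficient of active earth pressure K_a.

0.371

K_a = tan²(45° − φ/2) = tan²(31.35°) = 0.3711.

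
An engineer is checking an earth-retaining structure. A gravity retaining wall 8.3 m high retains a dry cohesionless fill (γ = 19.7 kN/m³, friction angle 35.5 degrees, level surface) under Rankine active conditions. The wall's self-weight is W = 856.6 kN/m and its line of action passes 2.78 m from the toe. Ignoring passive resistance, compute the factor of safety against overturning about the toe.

K_a = tan²(45° − 35.5°/2) = 0.2653.
P_a = ½K_aγH² = 0.5×0.2653×19.7×8.3² = 180.0 kN/m, acting at H/3 = 2.767 m above the base.
Overturning moment M_o = P_a × H/3 = 180.0 × 2.767 = 498.0.
Resisting moment M_r = W × 2.78 = 856.6 × 2.78 = 2381.
FS_overturning = M_r/M_o = 2381/498.0 = 4.782.

4.78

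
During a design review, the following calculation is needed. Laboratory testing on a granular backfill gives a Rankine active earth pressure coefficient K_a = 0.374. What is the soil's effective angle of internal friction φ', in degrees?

27.1°

K_a = tan²(45° − φ/2) ⇒ 45° − φ/2 = arctan(√0.374) = 31.45°.
φ = 2(45° − 31.45°) = 27.10°.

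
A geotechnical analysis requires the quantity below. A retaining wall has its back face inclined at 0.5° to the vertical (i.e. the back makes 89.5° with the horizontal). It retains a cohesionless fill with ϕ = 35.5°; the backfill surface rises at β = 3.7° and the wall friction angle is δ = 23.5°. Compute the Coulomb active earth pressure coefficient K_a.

0.253

K_a = sin²(α+φ) / [sin²α · sin(α−δ) · (1 + √{sin(φ+δ)sin(φ−β) / (sin(α−δ)sin(α+β))})²].
With α = 89.5°, φ = 35.5°, δ = 23.5°, β = 3.7°: K_a = 0.2531.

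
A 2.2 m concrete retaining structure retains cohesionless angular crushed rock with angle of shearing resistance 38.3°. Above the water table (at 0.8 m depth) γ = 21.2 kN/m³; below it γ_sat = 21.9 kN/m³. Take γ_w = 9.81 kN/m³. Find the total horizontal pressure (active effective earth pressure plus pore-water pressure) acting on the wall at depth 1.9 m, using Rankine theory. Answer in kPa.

17.9 kPa

K_a = (1 − sin φ)/(1 + sin φ) = 0.2347.
γ' = 21.9 − 9.81 = 12.09 kN/m³.
Effective vertical stress at 1.9 m: σ'_v = 21.2×0.8 + 12.09×1.10 = 30.26 kPa.
σ'_h = K_a σ'_v = 0.2347 × 30.26 = 7.103 kPa; u = γ_w × 1.10 = 10.79 kPa.
Total σ_h = 7.103 + 10.79 = 17.89 kPa.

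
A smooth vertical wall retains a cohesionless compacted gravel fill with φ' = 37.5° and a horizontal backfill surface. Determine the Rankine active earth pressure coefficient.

0.243

K_a = (1 − sin φ)/(1 + sin φ) = (1 − sin 37.5°)/(1 + sin 37.5°) = 0.2432.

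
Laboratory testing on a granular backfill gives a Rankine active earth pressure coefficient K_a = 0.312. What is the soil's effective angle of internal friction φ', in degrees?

31.6°

K_a = tan²(45° − φ/2) ⇒ 45° − φ/2 = arctan(√0.312) = 29.19°.
φ = 2(45° − 29.19°) = 31.63°.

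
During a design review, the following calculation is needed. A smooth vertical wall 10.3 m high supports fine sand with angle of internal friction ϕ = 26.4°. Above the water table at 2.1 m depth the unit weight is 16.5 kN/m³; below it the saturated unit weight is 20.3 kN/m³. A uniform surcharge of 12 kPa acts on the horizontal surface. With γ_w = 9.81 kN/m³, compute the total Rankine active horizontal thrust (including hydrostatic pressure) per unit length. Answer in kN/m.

K_a = tan²(45° − φ/2) = 0.3844.
γ' = 20.3 − 9.81 = 10.49 kN/m³. h₂ = H − d_w = 8.2 m.
σ'_h: at surface K_a·q = 4.613; at WT K_a(q+γd_w) = 17.93; at base K_a(q+γd_w+γ'h₂) = 51.00 kPa.
P₁ = ½(4.613+17.93)×2.1 = 23.67; P₂ = ½(17.93+51.00)×8.2 = 282.6; P_w = ½γ_w h₂² = 329.8.
Total = 23.67+282.6+329.8 = 636.1 kN/m.

636 kN/m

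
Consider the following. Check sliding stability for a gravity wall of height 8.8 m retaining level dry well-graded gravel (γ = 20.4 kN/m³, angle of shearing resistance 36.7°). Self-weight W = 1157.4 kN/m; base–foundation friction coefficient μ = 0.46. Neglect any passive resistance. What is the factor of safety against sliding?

2.68

K_a = tan²(45° − 36.7°/2) = 0.2519.
P_a = ½K_aγH² = 0.5×0.2519×20.4×8.8² = 198.9 kN/m, acting at H/3 = 2.933 m above the base.
FS_sliding = μW / P_a = 0.46×1157.4 / 198.9 = 2.676.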